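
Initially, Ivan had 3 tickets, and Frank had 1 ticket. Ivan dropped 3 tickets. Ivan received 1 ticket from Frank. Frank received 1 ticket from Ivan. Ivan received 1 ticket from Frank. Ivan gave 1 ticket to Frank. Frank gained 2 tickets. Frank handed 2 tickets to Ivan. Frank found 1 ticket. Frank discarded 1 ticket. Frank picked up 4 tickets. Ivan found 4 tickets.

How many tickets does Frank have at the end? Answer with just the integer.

Tracking counts step by step:
Start: Ivan=3, Frank=1
Event 1 (Ivan -3): Ivan: 3 -> 0. State: Ivan=0, Frank=1
Event 2 (Frank -> Ivan, 1): Frank: 1 -> 0, Ivan: 0 -> 1. State: Ivan=1, Frank=0
Event 3 (Ivan -> Frank, 1): Ivan: 1 -> 0, Frank: 0 -> 1. State: Ivan=0, Frank=1
Event 4 (Frank -> Ivan, 1): Frank: 1 -> 0, Ivan: 0 -> 1. State: Ivan=1, Frank=0
Event 5 (Ivan -> Frank, 1): Ivan: 1 -> 0, Frank: 0 -> 1. State: Ivan=0, Frank=1
Event 6 (Frank +2): Frank: 1 -> 3. State: Ivan=0, Frank=3
Event 7 (Frank -> Ivan, 2): Frank: 3 -> 1, Ivan: 0 -> 2. State: Ivan=2, Frank=1
Event 8 (Frank +1): Frank: 1 -> 2. State: Ivan=2, Frank=2
Event 9 (Frank -1): Frank: 2 -> 1. State: Ivan=2, Frank=1
Event 10 (Frank +4): Frank: 1 -> 5. State: Ivan=2, Frank=5
Event 11 (Ivan +4): Ivan: 2 -> 6. State: Ivan=6, Frank=5

Frank's final count: 5

Answer: 5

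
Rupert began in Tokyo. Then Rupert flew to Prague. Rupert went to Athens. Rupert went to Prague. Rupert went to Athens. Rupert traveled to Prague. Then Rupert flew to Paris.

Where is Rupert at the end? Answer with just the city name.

Tracking Rupert's location:
Start: Rupert is in Tokyo.
After move 1: Tokyo -> Prague. Rupert is in Prague.
After move 2: Prague -> Athens. Rupert is in Athens.
After move 3: Athens -> Prague. Rupert is in Prague.
After move 4: Prague -> Athens. Rupert is in Athens.
After move 5: Athens -> Prague. Rupert is in Prague.
After move 6: Prague -> Paris. Rupert is in Paris.

Answer: Paris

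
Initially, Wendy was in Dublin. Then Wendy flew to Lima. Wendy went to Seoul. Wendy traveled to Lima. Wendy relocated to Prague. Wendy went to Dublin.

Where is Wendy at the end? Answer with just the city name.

Tracking Wendy's location:
Start: Wendy is in Dublin.
After move 1: Dublin -> Lima. Wendy is in Lima.
After move 2: Lima -> Seoul. Wendy is in Seoul.
After move 3: Seoul -> Lima. Wendy is in Lima.
After move 4: Lima -> Prague. Wendy is in Prague.
After move 5: Prague -> Dublin. Wendy is in Dublin.

Answer: Dublin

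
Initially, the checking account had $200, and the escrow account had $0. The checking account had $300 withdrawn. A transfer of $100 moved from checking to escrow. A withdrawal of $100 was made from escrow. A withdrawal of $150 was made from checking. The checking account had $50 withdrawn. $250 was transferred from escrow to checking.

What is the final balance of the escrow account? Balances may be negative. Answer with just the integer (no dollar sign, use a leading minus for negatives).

Answer: -250

Derivation:
Tracking account balances step by step:
Start: checking=200, escrow=0
Event 1 (withdraw 300 from checking): checking: 200 - 300 = -100. Balances: checking=-100, escrow=0
Event 2 (transfer 100 checking -> escrow): checking: -100 - 100 = -200, escrow: 0 + 100 = 100. Balances: checking=-200, escrow=100
Event 3 (withdraw 100 from escrow): escrow: 100 - 100 = 0. Balances: checking=-200, escrow=0
Event 4 (withdraw 150 from checking): checking: -200 - 150 = -350. Balances: checking=-350, escrow=0
Event 5 (withdraw 50 from checking): checking: -350 - 50 = -400. Balances: checking=-400, escrow=0
Event 6 (transfer 250 escrow -> checking): escrow: 0 - 250 = -250, checking: -400 + 250 = -150. Balances: checking=-150, escrow=-250

Final balance of escrow: -250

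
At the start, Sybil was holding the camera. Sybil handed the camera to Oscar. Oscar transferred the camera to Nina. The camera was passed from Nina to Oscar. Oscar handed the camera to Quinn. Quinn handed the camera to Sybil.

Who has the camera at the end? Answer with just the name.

Answer: Sybil

Derivation:
Tracking the camera through each event:
Start: Sybil has the camera.
After event 1: Oscar has the camera.
After event 2: Nina has the camera.
After event 3: Oscar has the camera.
After event 4: Quinn has the camera.
After event 5: Sybil has the camera.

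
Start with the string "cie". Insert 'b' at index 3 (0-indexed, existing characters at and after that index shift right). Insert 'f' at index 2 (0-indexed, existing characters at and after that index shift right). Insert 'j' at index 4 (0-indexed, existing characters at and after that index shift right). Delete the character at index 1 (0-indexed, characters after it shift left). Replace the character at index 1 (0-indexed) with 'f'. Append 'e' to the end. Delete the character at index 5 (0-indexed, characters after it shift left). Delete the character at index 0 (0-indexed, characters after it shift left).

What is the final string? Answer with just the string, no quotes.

Answer: fejb

Derivation:
Applying each edit step by step:
Start: "cie"
Op 1 (insert 'b' at idx 3): "cie" -> "cieb"
Op 2 (insert 'f' at idx 2): "cieb" -> "cifeb"
Op 3 (insert 'j' at idx 4): "cifeb" -> "cifejb"
Op 4 (delete idx 1 = 'i'): "cifejb" -> "cfejb"
Op 5 (replace idx 1: 'f' -> 'f'): "cfejb" -> "cfejb"
Op 6 (append 'e'): "cfejb" -> "cfejbe"
Op 7 (delete idx 5 = 'e'): "cfejbe" -> "cfejb"
Op 8 (delete idx 0 = 'c'): "cfejb" -> "fejb"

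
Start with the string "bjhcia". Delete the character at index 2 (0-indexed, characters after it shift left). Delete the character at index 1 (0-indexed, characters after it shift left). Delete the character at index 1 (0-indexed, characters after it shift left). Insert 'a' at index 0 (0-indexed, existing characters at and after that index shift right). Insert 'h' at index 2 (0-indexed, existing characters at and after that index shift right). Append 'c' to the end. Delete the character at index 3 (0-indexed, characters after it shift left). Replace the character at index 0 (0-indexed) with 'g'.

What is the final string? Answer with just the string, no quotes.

Answer: gbhac

Derivation:
Applying each edit step by step:
Start: "bjhcia"
Op 1 (delete idx 2 = 'h'): "bjhcia" -> "bjcia"
Op 2 (delete idx 1 = 'j'): "bjcia" -> "bcia"
Op 3 (delete idx 1 = 'c'): "bcia" -> "bia"
Op 4 (insert 'a' at idx 0): "bia" -> "abia"
Op 5 (insert 'h' at idx 2): "abia" -> "abhia"
Op 6 (append 'c'): "abhia" -> "abhiac"
Op 7 (delete idx 3 = 'i'): "abhiac" -> "abhac"
Op 8 (replace idx 0: 'a' -> 'g'): "abhac" -> "gbhac"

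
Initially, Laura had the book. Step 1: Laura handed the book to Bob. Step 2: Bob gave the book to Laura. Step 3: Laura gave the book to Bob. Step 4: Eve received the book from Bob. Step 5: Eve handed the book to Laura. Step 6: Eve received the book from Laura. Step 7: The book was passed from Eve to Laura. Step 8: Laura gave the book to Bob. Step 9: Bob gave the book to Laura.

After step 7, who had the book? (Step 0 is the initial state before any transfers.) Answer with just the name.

Tracking the book holder through step 7:
After step 0 (start): Laura
After step 1: Bob
After step 2: Laura
After step 3: Bob
After step 4: Eve
After step 5: Laura
After step 6: Eve
After step 7: Laura

At step 7, the holder is Laura.

Answer: Laura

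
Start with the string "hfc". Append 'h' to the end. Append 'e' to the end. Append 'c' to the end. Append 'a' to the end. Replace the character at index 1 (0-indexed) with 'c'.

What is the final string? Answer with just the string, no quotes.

Answer: hccheca

Derivation:
Applying each edit step by step:
Start: "hfc"
Op 1 (append 'h'): "hfc" -> "hfch"
Op 2 (append 'e'): "hfch" -> "hfche"
Op 3 (append 'c'): "hfche" -> "hfchec"
Op 4 (append 'a'): "hfchec" -> "hfcheca"
Op 5 (replace idx 1: 'f' -> 'c'): "hfcheca" -> "hccheca"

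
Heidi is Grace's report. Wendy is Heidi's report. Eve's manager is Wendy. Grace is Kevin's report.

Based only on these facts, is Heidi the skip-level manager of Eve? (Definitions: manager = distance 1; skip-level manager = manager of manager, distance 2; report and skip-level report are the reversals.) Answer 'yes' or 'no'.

Reconstructing the manager chain from the given facts:
  Kevin -> Grace -> Heidi -> Wendy -> Eve
(each arrow means 'manager of the next')
Positions in the chain (0 = top):
  position of Kevin: 0
  position of Grace: 1
  position of Heidi: 2
  position of Wendy: 3
  position of Eve: 4

Heidi is at position 2, Eve is at position 4; signed distance (j - i) = 2.
'skip-level manager' requires j - i = 2. Actual distance is 2, so the relation HOLDS.

Answer: yes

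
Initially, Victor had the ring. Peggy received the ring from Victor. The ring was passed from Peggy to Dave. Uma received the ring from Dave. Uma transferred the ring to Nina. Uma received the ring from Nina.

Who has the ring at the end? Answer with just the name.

Tracking the ring through each event:
Start: Victor has the ring.
After event 1: Peggy has the ring.
After event 2: Dave has the ring.
After event 3: Uma has the ring.
After event 4: Nina has the ring.
After event 5: Uma has the ring.

Answer: Uma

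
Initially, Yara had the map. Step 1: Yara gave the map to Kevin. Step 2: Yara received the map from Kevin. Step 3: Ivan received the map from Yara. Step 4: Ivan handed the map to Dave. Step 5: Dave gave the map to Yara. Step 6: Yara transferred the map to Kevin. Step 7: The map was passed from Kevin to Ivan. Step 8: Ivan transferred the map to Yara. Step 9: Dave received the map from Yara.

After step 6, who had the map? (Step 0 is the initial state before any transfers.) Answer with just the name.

Answer: Kevin

Derivation:
Tracking the map holder through step 6:
After step 0 (start): Yara
After step 1: Kevin
After step 2: Yara
After step 3: Ivan
After step 4: Dave
After step 5: Yara
After step 6: Kevin

At step 6, the holder is Kevin.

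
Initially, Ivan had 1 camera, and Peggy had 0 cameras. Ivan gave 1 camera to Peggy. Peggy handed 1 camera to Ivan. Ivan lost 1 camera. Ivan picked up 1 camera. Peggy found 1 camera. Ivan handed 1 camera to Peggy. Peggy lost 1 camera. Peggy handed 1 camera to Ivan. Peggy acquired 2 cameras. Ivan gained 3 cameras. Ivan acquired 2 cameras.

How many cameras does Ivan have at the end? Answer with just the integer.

Answer: 6

Derivation:
Tracking counts step by step:
Start: Ivan=1, Peggy=0
Event 1 (Ivan -> Peggy, 1): Ivan: 1 -> 0, Peggy: 0 -> 1. State: Ivan=0, Peggy=1
Event 2 (Peggy -> Ivan, 1): Peggy: 1 -> 0, Ivan: 0 -> 1. State: Ivan=1, Peggy=0
Event 3 (Ivan -1): Ivan: 1 -> 0. State: Ivan=0, Peggy=0
Event 4 (Ivan +1): Ivan: 0 -> 1. State: Ivan=1, Peggy=0
Event 5 (Peggy +1): Peggy: 0 -> 1. State: Ivan=1, Peggy=1
Event 6 (Ivan -> Peggy, 1): Ivan: 1 -> 0, Peggy: 1 -> 2. State: Ivan=0, Peggy=2
Event 7 (Peggy -1): Peggy: 2 -> 1. State: Ivan=0, Peggy=1
Event 8 (Peggy -> Ivan, 1): Peggy: 1 -> 0, Ivan: 0 -> 1. State: Ivan=1, Peggy=0
Event 9 (Peggy +2): Peggy: 0 -> 2. State: Ivan=1, Peggy=2
Event 10 (Ivan +3): Ivan: 1 -> 4. State: Ivan=4, Peggy=2
Event 11 (Ivan +2): Ivan: 4 -> 6. State: Ivan=6, Peggy=2

Ivan's final count: 6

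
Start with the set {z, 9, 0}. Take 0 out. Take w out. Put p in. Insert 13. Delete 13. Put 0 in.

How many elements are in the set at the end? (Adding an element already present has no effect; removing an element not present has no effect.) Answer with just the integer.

Answer: 4

Derivation:
Tracking the set through each operation:
Start: {0, 9, z}
Event 1 (remove 0): removed. Set: {9, z}
Event 2 (remove w): not present, no change. Set: {9, z}
Event 3 (add p): added. Set: {9, p, z}
Event 4 (add 13): added. Set: {13, 9, p, z}
Event 5 (remove 13): removed. Set: {9, p, z}
Event 6 (add 0): added. Set: {0, 9, p, z}

Final set: {0, 9, p, z} (size 4)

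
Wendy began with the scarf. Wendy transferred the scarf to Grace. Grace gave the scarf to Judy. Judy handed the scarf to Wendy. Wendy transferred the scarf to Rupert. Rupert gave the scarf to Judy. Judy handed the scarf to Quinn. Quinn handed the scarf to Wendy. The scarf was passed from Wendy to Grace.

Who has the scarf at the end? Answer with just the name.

Answer: Grace

Derivation:
Tracking the scarf through each event:
Start: Wendy has the scarf.
After event 1: Grace has the scarf.
After event 2: Judy has the scarf.
After event 3: Wendy has the scarf.
After event 4: Rupert has the scarf.
After event 5: Judy has the scarf.
After event 6: Quinn has the scarf.
After event 7: Wendy has the scarf.
After event 8: Grace has the scarf.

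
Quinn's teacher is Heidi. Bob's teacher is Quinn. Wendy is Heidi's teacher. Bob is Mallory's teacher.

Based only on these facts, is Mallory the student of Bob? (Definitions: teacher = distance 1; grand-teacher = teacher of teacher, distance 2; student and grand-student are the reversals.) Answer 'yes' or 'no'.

Answer: yes

Derivation:
Reconstructing the teacher chain from the given facts:
  Wendy -> Heidi -> Quinn -> Bob -> Mallory
(each arrow means 'teacher of the next')
Positions in the chain (0 = top):
  position of Wendy: 0
  position of Heidi: 1
  position of Quinn: 2
  position of Bob: 3
  position of Mallory: 4

Mallory is at position 4, Bob is at position 3; signed distance (j - i) = -1.
'student' requires j - i = -1. Actual distance is -1, so the relation HOLDS.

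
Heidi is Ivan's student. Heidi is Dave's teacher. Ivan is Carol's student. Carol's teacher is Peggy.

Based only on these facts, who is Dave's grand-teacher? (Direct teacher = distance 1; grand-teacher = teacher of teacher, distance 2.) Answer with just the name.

Answer: Ivan

Derivation:
Reconstructing the teacher chain from the given facts:
  Peggy -> Carol -> Ivan -> Heidi -> Dave
(each arrow means 'teacher of the next')
Positions in the chain (0 = top):
  position of Peggy: 0
  position of Carol: 1
  position of Ivan: 2
  position of Heidi: 3
  position of Dave: 4

Dave is at position 4; the grand-teacher is 2 steps up the chain, i.e. position 2: Ivan.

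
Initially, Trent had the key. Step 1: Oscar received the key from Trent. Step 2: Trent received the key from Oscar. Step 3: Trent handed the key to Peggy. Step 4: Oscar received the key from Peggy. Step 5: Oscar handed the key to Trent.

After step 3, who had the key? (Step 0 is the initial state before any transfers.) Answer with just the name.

Tracking the key holder through step 3:
After step 0 (start): Trent
After step 1: Oscar
After step 2: Trent
After step 3: Peggy

At step 3, the holder is Peggy.

Answer: Peggy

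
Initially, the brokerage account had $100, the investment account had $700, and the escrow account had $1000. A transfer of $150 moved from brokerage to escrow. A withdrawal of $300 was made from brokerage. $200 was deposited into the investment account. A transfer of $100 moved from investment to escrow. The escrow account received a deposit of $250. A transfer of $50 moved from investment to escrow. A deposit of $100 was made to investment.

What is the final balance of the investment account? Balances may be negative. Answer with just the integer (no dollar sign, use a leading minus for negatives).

Tracking account balances step by step:
Start: brokerage=100, investment=700, escrow=1000
Event 1 (transfer 150 brokerage -> escrow): brokerage: 100 - 150 = -50, escrow: 1000 + 150 = 1150. Balances: brokerage=-50, investment=700, escrow=1150
Event 2 (withdraw 300 from brokerage): brokerage: -50 - 300 = -350. Balances: brokerage=-350, investment=700, escrow=1150
Event 3 (deposit 200 to investment): investment: 700 + 200 = 900. Balances: brokerage=-350, investment=900, escrow=1150
Event 4 (transfer 100 investment -> escrow): investment: 900 - 100 = 800, escrow: 1150 + 100 = 1250. Balances: brokerage=-350, investment=800, escrow=1250
Event 5 (deposit 250 to escrow): escrow: 1250 + 250 = 1500. Balances: brokerage=-350, investment=800, escrow=1500
Event 6 (transfer 50 investment -> escrow): investment: 800 - 50 = 750, escrow: 1500 + 50 = 1550. Balances: brokerage=-350, investment=750, escrow=1550
Event 7 (deposit 100 to investment): investment: 750 + 100 = 850. Balances: brokerage=-350, investment=850, escrow=1550

Final balance of investment: 850

Answer: 850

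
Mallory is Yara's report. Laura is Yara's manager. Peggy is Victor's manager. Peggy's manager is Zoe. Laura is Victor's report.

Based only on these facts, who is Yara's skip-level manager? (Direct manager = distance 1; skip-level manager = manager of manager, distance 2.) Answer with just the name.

Reconstructing the manager chain from the given facts:
  Zoe -> Peggy -> Victor -> Laura -> Yara -> Mallory
(each arrow means 'manager of the next')
Positions in the chain (0 = top):
  position of Zoe: 0
  position of Peggy: 1
  position of Victor: 2
  position of Laura: 3
  position of Yara: 4
  position of Mallory: 5

Yara is at position 4; the skip-level manager is 2 steps up the chain, i.e. position 2: Victor.

Answer: Victor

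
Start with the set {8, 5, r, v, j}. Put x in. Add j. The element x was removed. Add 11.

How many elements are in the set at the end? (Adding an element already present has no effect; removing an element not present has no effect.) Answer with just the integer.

Answer: 6

Derivation:
Tracking the set through each operation:
Start: {5, 8, j, r, v}
Event 1 (add x): added. Set: {5, 8, j, r, v, x}
Event 2 (add j): already present, no change. Set: {5, 8, j, r, v, x}
Event 3 (remove x): removed. Set: {5, 8, j, r, v}
Event 4 (add 11): added. Set: {11, 5, 8, j, r, v}

Final set: {11, 5, 8, j, r, v} (size 6)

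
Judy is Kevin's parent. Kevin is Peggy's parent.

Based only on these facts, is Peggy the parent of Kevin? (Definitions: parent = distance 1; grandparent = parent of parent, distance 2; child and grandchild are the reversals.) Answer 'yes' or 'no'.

Answer: no

Derivation:
Reconstructing the parent chain from the given facts:
  Judy -> Kevin -> Peggy
(each arrow means 'parent of the next')
Positions in the chain (0 = top):
  position of Judy: 0
  position of Kevin: 1
  position of Peggy: 2

Peggy is at position 2, Kevin is at position 1; signed distance (j - i) = -1.
'parent' requires j - i = 1. Actual distance is -1, so the relation does NOT hold.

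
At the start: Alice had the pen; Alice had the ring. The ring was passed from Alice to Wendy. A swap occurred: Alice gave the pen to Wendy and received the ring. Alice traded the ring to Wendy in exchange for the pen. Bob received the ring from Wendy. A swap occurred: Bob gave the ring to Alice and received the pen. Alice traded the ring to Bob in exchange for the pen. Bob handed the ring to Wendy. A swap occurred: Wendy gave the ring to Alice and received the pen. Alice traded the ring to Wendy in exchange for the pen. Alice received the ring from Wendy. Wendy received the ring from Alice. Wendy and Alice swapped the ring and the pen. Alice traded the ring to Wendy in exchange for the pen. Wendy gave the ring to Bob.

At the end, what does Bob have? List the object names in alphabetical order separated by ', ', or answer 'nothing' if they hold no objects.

Tracking all object holders:
Start: pen:Alice, ring:Alice
Event 1 (give ring: Alice -> Wendy). State: pen:Alice, ring:Wendy
Event 2 (swap pen<->ring: now pen:Wendy, ring:Alice). State: pen:Wendy, ring:Alice
Event 3 (swap ring<->pen: now ring:Wendy, pen:Alice). State: pen:Alice, ring:Wendy
Event 4 (give ring: Wendy -> Bob). State: pen:Alice, ring:Bob
Event 5 (swap ring<->pen: now ring:Alice, pen:Bob). State: pen:Bob, ring:Alice
Event 6 (swap ring<->pen: now ring:Bob, pen:Alice). State: pen:Alice, ring:Bob
Event 7 (give ring: Bob -> Wendy). State: pen:Alice, ring:Wendy
Event 8 (swap ring<->pen: now ring:Alice, pen:Wendy). State: pen:Wendy, ring:Alice
Event 9 (swap ring<->pen: now ring:Wendy, pen:Alice). State: pen:Alice, ring:Wendy
Event 10 (give ring: Wendy -> Alice). State: pen:Alice, ring:Alice
Event 11 (give ring: Alice -> Wendy). State: pen:Alice, ring:Wendy
Event 12 (swap ring<->pen: now ring:Alice, pen:Wendy). State: pen:Wendy, ring:Alice
Event 13 (swap ring<->pen: now ring:Wendy, pen:Alice). State: pen:Alice, ring:Wendy
Event 14 (give ring: Wendy -> Bob). State: pen:Alice, ring:Bob

Final state: pen:Alice, ring:Bob
Bob holds: ring.

Answer: ring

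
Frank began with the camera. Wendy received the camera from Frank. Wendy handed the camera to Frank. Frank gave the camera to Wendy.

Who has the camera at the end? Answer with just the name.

Answer: Wendy

Derivation:
Tracking the camera through each event:
Start: Frank has the camera.
After event 1: Wendy has the camera.
After event 2: Frank has the camera.
After event 3: Wendy has the camera.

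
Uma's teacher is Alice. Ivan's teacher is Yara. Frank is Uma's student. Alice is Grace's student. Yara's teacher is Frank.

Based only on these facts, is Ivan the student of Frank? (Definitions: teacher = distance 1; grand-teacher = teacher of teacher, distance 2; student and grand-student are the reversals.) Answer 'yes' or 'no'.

Reconstructing the teacher chain from the given facts:
  Grace -> Alice -> Uma -> Frank -> Yara -> Ivan
(each arrow means 'teacher of the next')
Positions in the chain (0 = top):
  position of Grace: 0
  position of Alice: 1
  position of Uma: 2
  position of Frank: 3
  position of Yara: 4
  position of Ivan: 5

Ivan is at position 5, Frank is at position 3; signed distance (j - i) = -2.
'student' requires j - i = -1. Actual distance is -2, so the relation does NOT hold.

Answer: no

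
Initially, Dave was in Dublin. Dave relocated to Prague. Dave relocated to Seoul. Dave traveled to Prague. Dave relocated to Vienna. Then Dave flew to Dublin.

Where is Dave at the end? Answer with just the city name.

Answer: Dublin

Derivation:
Tracking Dave's location:
Start: Dave is in Dublin.
After move 1: Dublin -> Prague. Dave is in Prague.
After move 2: Prague -> Seoul. Dave is in Seoul.
After move 3: Seoul -> Prague. Dave is in Prague.
After move 4: Prague -> Vienna. Dave is in Vienna.
After move 5: Vienna -> Dublin. Dave is in Dublin.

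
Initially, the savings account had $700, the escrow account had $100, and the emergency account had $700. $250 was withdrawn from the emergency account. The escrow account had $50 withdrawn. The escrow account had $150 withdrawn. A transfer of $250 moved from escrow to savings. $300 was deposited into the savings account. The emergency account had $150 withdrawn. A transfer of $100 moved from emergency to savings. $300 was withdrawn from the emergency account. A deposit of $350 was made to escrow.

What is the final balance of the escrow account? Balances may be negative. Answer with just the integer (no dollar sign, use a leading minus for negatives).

Answer: 0

Derivation:
Tracking account balances step by step:
Start: savings=700, escrow=100, emergency=700
Event 1 (withdraw 250 from emergency): emergency: 700 - 250 = 450. Balances: savings=700, escrow=100, emergency=450
Event 2 (withdraw 50 from escrow): escrow: 100 - 50 = 50. Balances: savings=700, escrow=50, emergency=450
Event 3 (withdraw 150 from escrow): escrow: 50 - 150 = -100. Balances: savings=700, escrow=-100, emergency=450
Event 4 (transfer 250 escrow -> savings): escrow: -100 - 250 = -350, savings: 700 + 250 = 950. Balances: savings=950, escrow=-350, emergency=450
Event 5 (deposit 300 to savings): savings: 950 + 300 = 1250. Balances: savings=1250, escrow=-350, emergency=450
Event 6 (withdraw 150 from emergency): emergency: 450 - 150 = 300. Balances: savings=1250, escrow=-350, emergency=300
Event 7 (transfer 100 emergency -> savings): emergency: 300 - 100 = 200, savings: 1250 + 100 = 1350. Balances: savings=1350, escrow=-350, emergency=200
Event 8 (withdraw 300 from emergency): emergency: 200 - 300 = -100. Balances: savings=1350, escrow=-350, emergency=-100
Event 9 (deposit 350 to escrow): escrow: -350 + 350 = 0. Balances: savings=1350, escrow=0, emergency=-100

Final balance of escrow: 0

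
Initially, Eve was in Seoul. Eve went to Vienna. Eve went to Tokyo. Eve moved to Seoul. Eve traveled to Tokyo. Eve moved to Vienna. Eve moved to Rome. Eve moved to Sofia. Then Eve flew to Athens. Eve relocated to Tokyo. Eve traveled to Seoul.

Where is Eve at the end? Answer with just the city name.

Answer: Seoul

Derivation:
Tracking Eve's location:
Start: Eve is in Seoul.
After move 1: Seoul -> Vienna. Eve is in Vienna.
After move 2: Vienna -> Tokyo. Eve is in Tokyo.
After move 3: Tokyo -> Seoul. Eve is in Seoul.
After move 4: Seoul -> Tokyo. Eve is in Tokyo.
After move 5: Tokyo -> Vienna. Eve is in Vienna.
After move 6: Vienna -> Rome. Eve is in Rome.
After move 7: Rome -> Sofia. Eve is in Sofia.
After move 8: Sofia -> Athens. Eve is in Athens.
After move 9: Athens -> Tokyo. Eve is in Tokyo.
After move 10: Tokyo -> Seoul. Eve is in Seoul.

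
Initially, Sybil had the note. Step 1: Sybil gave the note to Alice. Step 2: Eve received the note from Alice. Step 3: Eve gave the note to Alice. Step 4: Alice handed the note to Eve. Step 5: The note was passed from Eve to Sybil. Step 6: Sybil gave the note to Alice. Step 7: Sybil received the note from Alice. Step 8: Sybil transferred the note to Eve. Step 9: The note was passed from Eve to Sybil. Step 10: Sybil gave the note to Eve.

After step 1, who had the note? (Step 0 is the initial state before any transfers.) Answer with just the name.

Tracking the note holder through step 1:
After step 0 (start): Sybil
After step 1: Alice

At step 1, the holder is Alice.

Answer: Alice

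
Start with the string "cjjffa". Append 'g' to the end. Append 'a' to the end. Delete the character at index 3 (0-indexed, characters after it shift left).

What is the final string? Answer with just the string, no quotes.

Applying each edit step by step:
Start: "cjjffa"
Op 1 (append 'g'): "cjjffa" -> "cjjffag"
Op 2 (append 'a'): "cjjffag" -> "cjjffaga"
Op 3 (delete idx 3 = 'f'): "cjjffaga" -> "cjjfaga"

Answer: cjjfaga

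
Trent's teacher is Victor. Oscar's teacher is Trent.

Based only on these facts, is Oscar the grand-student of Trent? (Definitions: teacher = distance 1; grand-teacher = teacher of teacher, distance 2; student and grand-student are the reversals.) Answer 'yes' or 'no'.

Reconstructing the teacher chain from the given facts:
  Victor -> Trent -> Oscar
(each arrow means 'teacher of the next')
Positions in the chain (0 = top):
  position of Victor: 0
  position of Trent: 1
  position of Oscar: 2

Oscar is at position 2, Trent is at position 1; signed distance (j - i) = -1.
'grand-student' requires j - i = -2. Actual distance is -1, so the relation does NOT hold.

Answer: no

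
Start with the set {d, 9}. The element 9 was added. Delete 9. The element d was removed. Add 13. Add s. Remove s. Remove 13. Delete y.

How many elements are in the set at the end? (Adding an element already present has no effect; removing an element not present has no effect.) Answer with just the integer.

Answer: 0

Derivation:
Tracking the set through each operation:
Start: {9, d}
Event 1 (add 9): already present, no change. Set: {9, d}
Event 2 (remove 9): removed. Set: {d}
Event 3 (remove d): removed. Set: {}
Event 4 (add 13): added. Set: {13}
Event 5 (add s): added. Set: {13, s}
Event 6 (remove s): removed. Set: {13}
Event 7 (remove 13): removed. Set: {}
Event 8 (remove y): not present, no change. Set: {}

Final set: {} (size 0)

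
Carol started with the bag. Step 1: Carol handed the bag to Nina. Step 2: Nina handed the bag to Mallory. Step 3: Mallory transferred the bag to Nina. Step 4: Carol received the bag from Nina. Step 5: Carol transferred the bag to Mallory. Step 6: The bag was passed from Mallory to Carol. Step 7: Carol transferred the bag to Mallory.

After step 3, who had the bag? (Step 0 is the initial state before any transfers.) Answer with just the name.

Answer: Nina

Derivation:
Tracking the bag holder through step 3:
After step 0 (start): Carol
After step 1: Nina
After step 2: Mallory
After step 3: Nina

At step 3, the holder is Nina.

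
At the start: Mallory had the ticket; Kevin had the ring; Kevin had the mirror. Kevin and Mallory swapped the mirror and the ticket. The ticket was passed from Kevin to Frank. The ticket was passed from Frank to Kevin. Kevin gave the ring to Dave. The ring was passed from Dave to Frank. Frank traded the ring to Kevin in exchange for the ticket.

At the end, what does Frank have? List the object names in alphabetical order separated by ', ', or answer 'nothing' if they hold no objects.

Answer: ticket

Derivation:
Tracking all object holders:
Start: ticket:Mallory, ring:Kevin, mirror:Kevin
Event 1 (swap mirror<->ticket: now mirror:Mallory, ticket:Kevin). State: ticket:Kevin, ring:Kevin, mirror:Mallory
Event 2 (give ticket: Kevin -> Frank). State: ticket:Frank, ring:Kevin, mirror:Mallory
Event 3 (give ticket: Frank -> Kevin). State: ticket:Kevin, ring:Kevin, mirror:Mallory
Event 4 (give ring: Kevin -> Dave). State: ticket:Kevin, ring:Dave, mirror:Mallory
Event 5 (give ring: Dave -> Frank). State: ticket:Kevin, ring:Frank, mirror:Mallory
Event 6 (swap ring<->ticket: now ring:Kevin, ticket:Frank). State: ticket:Frank, ring:Kevin, mirror:Mallory

Final state: ticket:Frank, ring:Kevin, mirror:Mallory
Frank holds: ticket.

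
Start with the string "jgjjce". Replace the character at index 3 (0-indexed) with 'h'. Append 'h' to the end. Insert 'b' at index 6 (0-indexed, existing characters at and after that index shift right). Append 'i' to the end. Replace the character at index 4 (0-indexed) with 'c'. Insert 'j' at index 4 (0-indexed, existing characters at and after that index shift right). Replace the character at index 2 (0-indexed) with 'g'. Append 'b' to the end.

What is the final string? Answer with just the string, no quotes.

Answer: jgghjcebhib

Derivation:
Applying each edit step by step:
Start: "jgjjce"
Op 1 (replace idx 3: 'j' -> 'h'): "jgjjce" -> "jgjhce"
Op 2 (append 'h'): "jgjhce" -> "jgjhceh"
Op 3 (insert 'b' at idx 6): "jgjhceh" -> "jgjhcebh"
Op 4 (append 'i'): "jgjhcebh" -> "jgjhcebhi"
Op 5 (replace idx 4: 'c' -> 'c'): "jgjhcebhi" -> "jgjhcebhi"
Op 6 (insert 'j' at idx 4): "jgjhcebhi" -> "jgjhjcebhi"
Op 7 (replace idx 2: 'j' -> 'g'): "jgjhjcebhi" -> "jgghjcebhi"
Op 8 (append 'b'): "jgghjcebhi" -> "jgghjcebhib"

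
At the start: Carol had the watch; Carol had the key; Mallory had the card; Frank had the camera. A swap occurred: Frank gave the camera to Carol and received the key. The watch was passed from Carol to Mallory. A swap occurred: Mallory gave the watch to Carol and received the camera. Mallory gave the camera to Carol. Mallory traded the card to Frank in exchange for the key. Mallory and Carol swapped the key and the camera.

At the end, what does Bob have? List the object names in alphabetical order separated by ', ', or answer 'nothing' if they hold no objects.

Answer: nothing

Derivation:
Tracking all object holders:
Start: watch:Carol, key:Carol, card:Mallory, camera:Frank
Event 1 (swap camera<->key: now camera:Carol, key:Frank). State: watch:Carol, key:Frank, card:Mallory, camera:Carol
Event 2 (give watch: Carol -> Mallory). State: watch:Mallory, key:Frank, card:Mallory, camera:Carol
Event 3 (swap watch<->camera: now watch:Carol, camera:Mallory). State: watch:Carol, key:Frank, card:Mallory, camera:Mallory
Event 4 (give camera: Mallory -> Carol). State: watch:Carol, key:Frank, card:Mallory, camera:Carol
Event 5 (swap card<->key: now card:Frank, key:Mallory). State: watch:Carol, key:Mallory, card:Frank, camera:Carol
Event 6 (swap key<->camera: now key:Carol, camera:Mallory). State: watch:Carol, key:Carol, card:Frank, camera:Mallory

Final state: watch:Carol, key:Carol, card:Frank, camera:Mallory
Bob holds: (nothing).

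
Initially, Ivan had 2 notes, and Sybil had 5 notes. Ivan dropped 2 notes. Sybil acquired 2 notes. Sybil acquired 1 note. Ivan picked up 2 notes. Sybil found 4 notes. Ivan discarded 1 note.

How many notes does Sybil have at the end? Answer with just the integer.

Tracking counts step by step:
Start: Ivan=2, Sybil=5
Event 1 (Ivan -2): Ivan: 2 -> 0. State: Ivan=0, Sybil=5
Event 2 (Sybil +2): Sybil: 5 -> 7. State: Ivan=0, Sybil=7
Event 3 (Sybil +1): Sybil: 7 -> 8. State: Ivan=0, Sybil=8
Event 4 (Ivan +2): Ivan: 0 -> 2. State: Ivan=2, Sybil=8
Event 5 (Sybil +4): Sybil: 8 -> 12. State: Ivan=2, Sybil=12
Event 6 (Ivan -1): Ivan: 2 -> 1. State: Ivan=1, Sybil=12

Sybil's final count: 12

Answer: 12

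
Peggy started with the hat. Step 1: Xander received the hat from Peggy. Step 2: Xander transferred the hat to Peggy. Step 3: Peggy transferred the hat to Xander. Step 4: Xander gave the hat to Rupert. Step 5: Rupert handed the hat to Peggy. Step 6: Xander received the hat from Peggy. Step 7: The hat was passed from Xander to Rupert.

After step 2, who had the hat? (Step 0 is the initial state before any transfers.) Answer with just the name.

Answer: Peggy

Derivation:
Tracking the hat holder through step 2:
After step 0 (start): Peggy
After step 1: Xander
After step 2: Peggy

At step 2, the holder is Peggy.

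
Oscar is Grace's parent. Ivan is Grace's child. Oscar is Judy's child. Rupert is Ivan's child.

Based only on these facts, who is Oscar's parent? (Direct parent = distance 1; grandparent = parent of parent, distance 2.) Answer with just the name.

Answer: Judy

Derivation:
Reconstructing the parent chain from the given facts:
  Judy -> Oscar -> Grace -> Ivan -> Rupert
(each arrow means 'parent of the next')
Positions in the chain (0 = top):
  position of Judy: 0
  position of Oscar: 1
  position of Grace: 2
  position of Ivan: 3
  position of Rupert: 4

Oscar is at position 1; the parent is 1 step up the chain, i.e. position 0: Judy.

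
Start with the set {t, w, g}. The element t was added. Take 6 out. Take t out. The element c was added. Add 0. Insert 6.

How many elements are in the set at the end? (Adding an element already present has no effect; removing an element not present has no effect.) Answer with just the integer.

Answer: 5

Derivation:
Tracking the set through each operation:
Start: {g, t, w}
Event 1 (add t): already present, no change. Set: {g, t, w}
Event 2 (remove 6): not present, no change. Set: {g, t, w}
Event 3 (remove t): removed. Set: {g, w}
Event 4 (add c): added. Set: {c, g, w}
Event 5 (add 0): added. Set: {0, c, g, w}
Event 6 (add 6): added. Set: {0, 6, c, g, w}

Final set: {0, 6, c, g, w} (size 5)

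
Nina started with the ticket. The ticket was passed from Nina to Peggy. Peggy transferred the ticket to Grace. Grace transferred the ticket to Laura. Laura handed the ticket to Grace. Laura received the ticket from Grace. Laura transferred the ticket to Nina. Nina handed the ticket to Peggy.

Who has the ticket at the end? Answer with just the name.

Answer: Peggy

Derivation:
Tracking the ticket through each event:
Start: Nina has the ticket.
After event 1: Peggy has the ticket.
After event 2: Grace has the ticket.
After event 3: Laura has the ticket.
After event 4: Grace has the ticket.
After event 5: Laura has the ticket.
After event 6: Nina has the ticket.
After event 7: Peggy has the ticket.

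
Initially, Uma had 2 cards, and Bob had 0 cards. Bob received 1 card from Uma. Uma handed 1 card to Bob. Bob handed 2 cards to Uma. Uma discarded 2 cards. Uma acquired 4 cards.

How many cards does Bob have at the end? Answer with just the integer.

Answer: 0

Derivation:
Tracking counts step by step:
Start: Uma=2, Bob=0
Event 1 (Uma -> Bob, 1): Uma: 2 -> 1, Bob: 0 -> 1. State: Uma=1, Bob=1
Event 2 (Uma -> Bob, 1): Uma: 1 -> 0, Bob: 1 -> 2. State: Uma=0, Bob=2
Event 3 (Bob -> Uma, 2): Bob: 2 -> 0, Uma: 0 -> 2. State: Uma=2, Bob=0
Event 4 (Uma -2): Uma: 2 -> 0. State: Uma=0, Bob=0
Event 5 (Uma +4): Uma: 0 -> 4. State: Uma=4, Bob=0

Bob's final count: 0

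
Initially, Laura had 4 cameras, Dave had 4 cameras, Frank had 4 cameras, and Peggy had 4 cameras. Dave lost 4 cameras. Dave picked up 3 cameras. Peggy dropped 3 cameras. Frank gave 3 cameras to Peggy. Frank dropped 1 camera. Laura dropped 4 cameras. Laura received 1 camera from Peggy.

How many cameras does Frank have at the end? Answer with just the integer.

Answer: 0

Derivation:
Tracking counts step by step:
Start: Laura=4, Dave=4, Frank=4, Peggy=4
Event 1 (Dave -4): Dave: 4 -> 0. State: Laura=4, Dave=0, Frank=4, Peggy=4
Event 2 (Dave +3): Dave: 0 -> 3. State: Laura=4, Dave=3, Frank=4, Peggy=4
Event 3 (Peggy -3): Peggy: 4 -> 1. State: Laura=4, Dave=3, Frank=4, Peggy=1
Event 4 (Frank -> Peggy, 3): Frank: 4 -> 1, Peggy: 1 -> 4. State: Laura=4, Dave=3, Frank=1, Peggy=4
Event 5 (Frank -1): Frank: 1 -> 0. State: Laura=4, Dave=3, Frank=0, Peggy=4
Event 6 (Laura -4): Laura: 4 -> 0. State: Laura=0, Dave=3, Frank=0, Peggy=4
Event 7 (Peggy -> Laura, 1): Peggy: 4 -> 3, Laura: 0 -> 1. State: Laura=1, Dave=3, Frank=0, Peggy=3

Frank's final count: 0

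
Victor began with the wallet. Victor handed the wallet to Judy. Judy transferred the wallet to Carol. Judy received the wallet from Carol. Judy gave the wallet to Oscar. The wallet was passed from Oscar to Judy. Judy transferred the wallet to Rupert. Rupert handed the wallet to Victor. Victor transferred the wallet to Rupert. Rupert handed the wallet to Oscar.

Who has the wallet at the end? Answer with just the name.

Answer: Oscar

Derivation:
Tracking the wallet through each event:
Start: Victor has the wallet.
After event 1: Judy has the wallet.
After event 2: Carol has the wallet.
After event 3: Judy has the wallet.
After event 4: Oscar has the wallet.
After event 5: Judy has the wallet.
After event 6: Rupert has the wallet.
After event 7: Victor has the wallet.
After event 8: Rupert has the wallet.
After event 9: Oscar has the wallet.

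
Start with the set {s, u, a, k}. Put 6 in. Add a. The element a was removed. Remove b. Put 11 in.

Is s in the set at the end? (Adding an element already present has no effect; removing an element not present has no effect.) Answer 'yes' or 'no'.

Answer: yes

Derivation:
Tracking the set through each operation:
Start: {a, k, s, u}
Event 1 (add 6): added. Set: {6, a, k, s, u}
Event 2 (add a): already present, no change. Set: {6, a, k, s, u}
Event 3 (remove a): removed. Set: {6, k, s, u}
Event 4 (remove b): not present, no change. Set: {6, k, s, u}
Event 5 (add 11): added. Set: {11, 6, k, s, u}

Final set: {11, 6, k, s, u} (size 5)
s is in the final set.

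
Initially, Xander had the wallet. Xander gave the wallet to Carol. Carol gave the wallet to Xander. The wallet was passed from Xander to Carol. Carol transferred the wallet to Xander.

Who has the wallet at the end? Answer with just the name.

Tracking the wallet through each event:
Start: Xander has the wallet.
After event 1: Carol has the wallet.
After event 2: Xander has the wallet.
After event 3: Carol has the wallet.
After event 4: Xander has the wallet.

Answer: Xander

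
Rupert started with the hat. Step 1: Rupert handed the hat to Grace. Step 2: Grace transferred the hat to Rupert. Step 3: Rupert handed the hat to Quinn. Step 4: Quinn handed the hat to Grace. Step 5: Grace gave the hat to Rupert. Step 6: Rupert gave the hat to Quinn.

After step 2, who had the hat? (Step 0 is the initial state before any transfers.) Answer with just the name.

Tracking the hat holder through step 2:
After step 0 (start): Rupert
After step 1: Grace
After step 2: Rupert

At step 2, the holder is Rupert.

Answer: Rupert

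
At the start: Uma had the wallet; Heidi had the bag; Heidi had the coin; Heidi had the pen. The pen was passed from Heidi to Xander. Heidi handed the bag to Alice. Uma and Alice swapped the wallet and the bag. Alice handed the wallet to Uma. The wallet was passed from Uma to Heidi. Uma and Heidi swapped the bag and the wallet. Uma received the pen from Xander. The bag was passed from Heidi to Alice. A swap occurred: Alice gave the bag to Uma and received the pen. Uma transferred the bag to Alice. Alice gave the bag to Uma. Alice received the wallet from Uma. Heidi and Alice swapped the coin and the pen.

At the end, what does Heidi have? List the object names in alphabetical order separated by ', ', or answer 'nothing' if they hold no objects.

Answer: pen

Derivation:
Tracking all object holders:
Start: wallet:Uma, bag:Heidi, coin:Heidi, pen:Heidi
Event 1 (give pen: Heidi -> Xander). State: wallet:Uma, bag:Heidi, coin:Heidi, pen:Xander
Event 2 (give bag: Heidi -> Alice). State: wallet:Uma, bag:Alice, coin:Heidi, pen:Xander
Event 3 (swap wallet<->bag: now wallet:Alice, bag:Uma). State: wallet:Alice, bag:Uma, coin:Heidi, pen:Xander
Event 4 (give wallet: Alice -> Uma). State: wallet:Uma, bag:Uma, coin:Heidi, pen:Xander
Event 5 (give wallet: Uma -> Heidi). State: wallet:Heidi, bag:Uma, coin:Heidi, pen:Xander
Event 6 (swap bag<->wallet: now bag:Heidi, wallet:Uma). State: wallet:Uma, bag:Heidi, coin:Heidi, pen:Xander
Event 7 (give pen: Xander -> Uma). State: wallet:Uma, bag:Heidi, coin:Heidi, pen:Uma
Event 8 (give bag: Heidi -> Alice). State: wallet:Uma, bag:Alice, coin:Heidi, pen:Uma
Event 9 (swap bag<->pen: now bag:Uma, pen:Alice). State: wallet:Uma, bag:Uma, coin:Heidi, pen:Alice
Event 10 (give bag: Uma -> Alice). State: wallet:Uma, bag:Alice, coin:Heidi, pen:Alice
Event 11 (give bag: Alice -> Uma). State: wallet:Uma, bag:Uma, coin:Heidi, pen:Alice
Event 12 (give wallet: Uma -> Alice). State: wallet:Alice, bag:Uma, coin:Heidi, pen:Alice
Event 13 (swap coin<->pen: now coin:Alice, pen:Heidi). State: wallet:Alice, bag:Uma, coin:Alice, pen:Heidi

Final state: wallet:Alice, bag:Uma, coin:Alice, pen:Heidi
Heidi holds: pen.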